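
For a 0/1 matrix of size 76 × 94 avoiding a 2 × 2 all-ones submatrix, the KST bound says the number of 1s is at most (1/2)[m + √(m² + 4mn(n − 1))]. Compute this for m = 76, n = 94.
z(76, 94; 2, 2) ≤ (1/2)[76 + √(76² + 4·76·94·93)] = (1/2)[76 + √2663344] = 853.9877

Kővári–Sós–Turán: let r_1, ..., r_76 be the row sums and z = Σ r_i the total number of 1s. Each pair of columns can share at most one row with both entries 1 (else a 2×2 all-ones block appears), so Σ_i C(r_i, 2) ≤ C(94, 2) = 4371. By convexity Σ_i C(r_i, 2) ≥ 76·C(z/76, 2) = z(z − 76)/(2·76), giving z² − 76z − 76·94·93 ≤ 0 and hence z ≤ (1/2)[76 + √(5776 + 4·664392)] = (1/2)[76 + √2663344] ≈ (1/2)(76 + 1631.9755) = 853.9877.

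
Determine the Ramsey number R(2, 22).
R(2, 22) = 22

R(2, k) = k for all k ≥ 2: in a 2-colouring of K_k, either some edge is red (a red K_2) or all edges are blue (a blue K_k). And K_{21} coloured all-blue has no blue K_22, so R(2, 22) > 21. Hence R(2, 22) = 22.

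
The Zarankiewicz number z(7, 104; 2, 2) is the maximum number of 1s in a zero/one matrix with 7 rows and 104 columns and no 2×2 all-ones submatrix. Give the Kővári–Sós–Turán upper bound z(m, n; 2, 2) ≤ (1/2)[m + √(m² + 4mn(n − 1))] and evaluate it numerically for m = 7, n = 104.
z(7, 104; 2, 2) ≤ (1/2)[7 + √(7² + 4·7·104·103)] = (1/2)[7 + √299985] = 277.3544

Kővári–Sós–Turán: let r_1, ..., r_7 be the row sums and z = Σ r_i the total number of 1s. Each pair of columns can share at most one row with both entries 1 (else a 2×2 all-ones block appears), so Σ_i C(r_i, 2) ≤ C(104, 2) = 5356. By convexity Σ_i C(r_i, 2) ≥ 7·C(z/7, 2) = z(z − 7)/(2·7), giving z² − 7z − 7·104·103 ≤ 0 and hence z ≤ (1/2)[7 + √(49 + 4·74984)] = (1/2)[7 + √299985] ≈ (1/2)(7 + 547.7089) = 277.3544.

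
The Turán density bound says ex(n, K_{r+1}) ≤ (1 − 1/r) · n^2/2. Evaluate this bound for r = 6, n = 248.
Turán density bound = (5/6) · 248^2/2 = 76880/3 ≈ 25626.6667

Turán's theorem: ex(n, K_{r+1}) is achieved by the complete r-partite Turán graph T(n, r) with parts as balanced as possible, and is at most (1 − 1/r) · n^2/2. For r = 6, n = 248: the density bound is (5/6) · 61504/2 = 76880/3 ≈ 25626.6667. The integer-valued extremum is e(T(248, 6)) = 25626, which is strictly less than the density bound 76880/3 since 6 ∤ 248 (the parts of T(248, 6) cannot all be equal).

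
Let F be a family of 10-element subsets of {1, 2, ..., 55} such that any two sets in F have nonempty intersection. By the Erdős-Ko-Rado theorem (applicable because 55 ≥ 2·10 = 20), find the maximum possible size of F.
max |F| = C(54, 9) = 5317936260

Erdős-Ko-Rado (1961): when n ≥ 2k, max |F| = C(n−1, k−1). The bound is attained by the star {A : i ∈ A} for any fixed i ∈ [n]. Here C(55−1, 10−1) = C(54, 9) = 5317936260.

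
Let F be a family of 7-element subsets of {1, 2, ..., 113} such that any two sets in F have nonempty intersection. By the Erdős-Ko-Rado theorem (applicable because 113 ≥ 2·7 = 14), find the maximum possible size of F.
max |F| = C(112, 6) = 2392407864

The Erdős-Ko-Rado theorem states: for n ≥ 2k, an intersecting family of k-subsets of an n-element set has size at most C(n − 1, k − 1), with equality for 'star' families {A ⊆ [n] : |A| = k, i ∈ A} (fix an element i). For n = 113, k = 7: C(112, 6) = 2392407864.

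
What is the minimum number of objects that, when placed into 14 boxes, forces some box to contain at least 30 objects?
n = (30 − 1)·14 + 1 = 407

By the generalised pigeonhole principle, to guarantee some box contains ≥ r objects we need more than (r − 1) · k objects total. Threshold: n = (r − 1) · k + 1. With r = 30 and k = 14: n = 29 · 14 + 1 = 406 + 1 = 407. For n = 406 = 29 · 14, we can put exactly 29 objects in every box, avoiding 30 in any single one — so 407 is tight.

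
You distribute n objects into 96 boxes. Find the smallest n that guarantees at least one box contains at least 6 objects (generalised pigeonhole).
n = (6 − 1)·96 + 1 = 481

By the generalised pigeonhole principle, to guarantee some box contains ≥ r objects we need more than (r − 1) · k objects total. Threshold: n = (r − 1) · k + 1. With r = 6 and k = 96: n = 5 · 96 + 1 = 480 + 1 = 481. For n = 480 = 5 · 96, we can put exactly 5 objects in every box, avoiding 6 in any single one — so 481 is tight.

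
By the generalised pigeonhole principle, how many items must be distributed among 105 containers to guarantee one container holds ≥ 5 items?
n = (5 − 1)·105 + 1 = 421

By the generalised pigeonhole principle, to guarantee some box contains ≥ r objects we need more than (r − 1) · k objects total. Threshold: n = (r − 1) · k + 1. With r = 5 and k = 105: n = 4 · 105 + 1 = 420 + 1 = 421. For n = 420 = 4 · 105, we can put exactly 4 objects in every box, avoiding 5 in any single one — so 421 is tight.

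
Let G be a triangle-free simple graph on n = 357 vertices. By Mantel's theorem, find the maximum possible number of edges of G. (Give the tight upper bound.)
ex(357, K_3) = ⌊357^2/4⌋ = 31862

Mantel (1907): a triangle-free graph on n vertices has at most ⌊n^2/4⌋ edges, with equality for the complete bipartite graph K_{⌊n/2⌋, ⌈n/2⌉}. For n = 357: ⌊357^2/4⌋ = ⌊127449/4⌋ = 31862. The extremal graph is K_{178, 179}, which has 178·179 = 31862 edges.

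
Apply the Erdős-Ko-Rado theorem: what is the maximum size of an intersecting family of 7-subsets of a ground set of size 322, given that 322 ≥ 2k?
max |F| = C(321, 6) = 1449728451424

The Erdős-Ko-Rado theorem states: for n ≥ 2k, an intersecting family of k-subsets of an n-element set has size at most C(n − 1, k − 1), with equality for 'star' families {A ⊆ [n] : |A| = k, i ∈ A} (fix an element i). For n = 322, k = 7: C(321, 6) = 1449728451424.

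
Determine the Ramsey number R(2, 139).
R(2, 139) = 139

R(2, k) = k for all k ≥ 2: in a 2-colouring of K_k, either some edge is red (a red K_2) or all edges are blue (a blue K_k). And K_{138} coloured all-blue has no blue K_139, so R(2, 139) > 138. Hence R(2, 139) = 139.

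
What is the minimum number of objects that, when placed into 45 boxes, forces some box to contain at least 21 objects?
n = (21 − 1)·45 + 1 = 901

By the generalised pigeonhole principle, to guarantee some box contains ≥ r objects we need more than (r − 1) · k objects total. Threshold: n = (r − 1) · k + 1. With r = 21 and k = 45: n = 20 · 45 + 1 = 900 + 1 = 901. For n = 900 = 20 · 45, we can put exactly 20 objects in every box, avoiding 21 in any single one — so 901 is tight.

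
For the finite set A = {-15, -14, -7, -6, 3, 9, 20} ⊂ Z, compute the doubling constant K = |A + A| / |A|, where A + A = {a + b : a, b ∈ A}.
K = |A + A| / |A| = 25/7

Enumerate A + A = {a + b : a, b ∈ A}. With |A| = 7, there are |A|^2 = 49 ordered sum pairs; collecting distinct values, A + A = {-30, -29, -28, -22, -21, -20, -14, -13, -12, -11, -6, -5, -4, -3, 2, 3, 5, 6, 12, 13, 14, 18, 23, 29, 40}, so |A + A| = 25. Thus K = 25/7. For comparison, the minimum possible |A + A| over all 7-element sets is 2·7 − 1 = 13 (so min K = 13/7), attained only by arithmetic progressions.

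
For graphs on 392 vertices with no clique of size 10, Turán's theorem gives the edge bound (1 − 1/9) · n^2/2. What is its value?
Turán density bound = (8/9) · 392^2/2 = 614656/9 ≈ 68295.1111

Turán's theorem: ex(n, K_{r+1}) is achieved by the complete r-partite Turán graph T(n, r) with parts as balanced as possible, and is at most (1 − 1/r) · n^2/2. For r = 9, n = 392: the density bound is (8/9) · 153664/2 = 614656/9 ≈ 68295.1111. The integer-valued extremum is e(T(392, 9)) = 68294, which is strictly less than the density bound 614656/9 since 9 ∤ 392 (the parts of T(392, 9) cannot all be equal).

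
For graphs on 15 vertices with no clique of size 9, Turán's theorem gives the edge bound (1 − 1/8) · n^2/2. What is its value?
Turán density bound = (7/8) · 15^2/2 = 1575/16 ≈ 98.4375

Turán's theorem: ex(n, K_{r+1}) is achieved by the complete r-partite Turán graph T(n, r) with parts as balanced as possible, and is at most (1 − 1/r) · n^2/2. For r = 8, n = 15: the density bound is (7/8) · 225/2 = 1575/16 ≈ 98.4375. The integer-valued extremum is e(T(15, 8)) = 98, which is strictly less than the density bound 1575/16 since 8 ∤ 15 (the parts of T(15, 8) cannot all be equal).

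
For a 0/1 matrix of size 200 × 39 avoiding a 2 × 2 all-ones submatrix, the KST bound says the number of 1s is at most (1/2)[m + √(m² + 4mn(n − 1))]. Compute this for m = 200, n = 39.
z(200, 39; 2, 2) ≤ (1/2)[200 + √(200² + 4·200·39·38)] = (1/2)[200 + √1225600] = 653.5341

Kővári–Sós–Turán: let r_1, ..., r_200 be the row sums and z = Σ r_i the total number of 1s. Each pair of columns can share at most one row with both entries 1 (else a 2×2 all-ones block appears), so Σ_i C(r_i, 2) ≤ C(39, 2) = 741. By convexity Σ_i C(r_i, 2) ≥ 200·C(z/200, 2) = z(z − 200)/(2·200), giving z² − 200z − 200·39·38 ≤ 0 and hence z ≤ (1/2)[200 + √(40000 + 4·296400)] = (1/2)[200 + √1225600] ≈ (1/2)(200 + 1107.0682) = 653.5341.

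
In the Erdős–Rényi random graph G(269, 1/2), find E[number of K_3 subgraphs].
E[# K_3] = C(269, 3) · (1/2)^C(3, 2) = 3208094 / 2^3 = 1604047/4 = 401011.75

For each 3-subset S of vertices (there are C(269, 3) = 3208094 such S), let X_S = 1 if S induces a K_3 (all C(3, 2) = 3 edges present). Then P(X_S = 1) = (1/2)^3 = 1/8. By linearity of expectation, E[# K_3] = C(269, 3) · (1/2)^3 = 3208094 / 8 = 1604047/4 = 401011.75.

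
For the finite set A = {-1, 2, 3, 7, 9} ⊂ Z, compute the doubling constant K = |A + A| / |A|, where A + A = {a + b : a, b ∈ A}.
K = |A + A| / |A| = 14/5

Enumerate A + A = {a + b : a, b ∈ A}. With |A| = 5, there are |A|^2 = 25 ordered sum pairs; collecting distinct values, A + A = {-2, 1, 2, 4, 5, 6, 8, 9, 10, 11, 12, 14, 16, 18}, so |A + A| = 14. Thus K = 14/5. For comparison, the minimum possible |A + A| over all 5-element sets is 2·5 − 1 = 9 (so min K = 9/5), attained only by arithmetic progressions.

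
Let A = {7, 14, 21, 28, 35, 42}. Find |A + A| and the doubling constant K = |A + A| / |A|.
K = |A + A| / |A| = 11/6

Enumerate A + A = {a + b : a, b ∈ A}. With |A| = 6, there are |A|^2 = 36 ordered sum pairs; collecting distinct values, A + A = {14, 21, 28, 35, 42, 49, 56, 63, 70, 77, 84}, so |A + A| = 11. Thus K = 11/6. Here |A + A| = 2|A| − 1 = 11, the minimum possible — so K = 11/6 is minimal, which holds iff A is an arithmetic progression.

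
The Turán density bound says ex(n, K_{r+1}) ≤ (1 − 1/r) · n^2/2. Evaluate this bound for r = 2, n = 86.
Turán density bound = (1/2) · 86^2/2 = 1849

Turán's theorem: ex(n, K_{r+1}) is achieved by the complete r-partite Turán graph T(n, r) with parts as balanced as possible, and is at most (1 − 1/r) · n^2/2. For r = 2, n = 86: the density bound is (1/2) · 7396/2 = 1849. Since 2 ∣ 86, the Turán graph T(86, 2) has parts of equal size 43, and its edge count e(T(86, 2)) = 1849 attains the density bound exactly.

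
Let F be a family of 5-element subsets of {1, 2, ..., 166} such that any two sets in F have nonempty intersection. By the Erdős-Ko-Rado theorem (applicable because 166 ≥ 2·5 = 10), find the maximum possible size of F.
max |F| = C(165, 4) = 29772765

The Erdős-Ko-Rado theorem states: for n ≥ 2k, an intersecting family of k-subsets of an n-element set has size at most C(n − 1, k − 1), with equality for 'star' families {A ⊆ [n] : |A| = k, i ∈ A} (fix an element i). For n = 166, k = 5: C(165, 4) = 29772765.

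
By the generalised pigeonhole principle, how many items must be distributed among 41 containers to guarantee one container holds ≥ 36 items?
n = (36 − 1)·41 + 1 = 1436

By the generalised pigeonhole principle, to guarantee some box contains ≥ r objects we need more than (r − 1) · k objects total. Threshold: n = (r − 1) · k + 1. With r = 36 and k = 41: n = 35 · 41 + 1 = 1435 + 1 = 1436. For n = 1435 = 35 · 41, we can put exactly 35 objects in every box, avoiding 36 in any single one — so 1436 is tight.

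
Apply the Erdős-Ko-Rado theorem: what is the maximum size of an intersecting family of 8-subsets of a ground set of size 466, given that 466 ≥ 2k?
max |F| = C(465, 7) = 891322369585560

Erdős-Ko-Rado (1961): when n ≥ 2k, max |F| = C(n−1, k−1). The bound is attained by the star {A : i ∈ A} for any fixed i ∈ [n]. Here C(466−1, 8−1) = C(465, 7) = 891322369585560.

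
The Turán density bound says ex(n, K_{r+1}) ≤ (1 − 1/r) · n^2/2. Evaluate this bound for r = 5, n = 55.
Turán density bound = (4/5) · 55^2/2 = 1210

Turán's theorem: ex(n, K_{r+1}) is achieved by the complete r-partite Turán graph T(n, r) with parts as balanced as possible, and is at most (1 − 1/r) · n^2/2. For r = 5, n = 55: the density bound is (4/5) · 3025/2 = 1210. Since 5 ∣ 55, the Turán graph T(55, 5) has parts of equal size 11, and its edge count e(T(55, 5)) = 1210 attains the density bound exactly.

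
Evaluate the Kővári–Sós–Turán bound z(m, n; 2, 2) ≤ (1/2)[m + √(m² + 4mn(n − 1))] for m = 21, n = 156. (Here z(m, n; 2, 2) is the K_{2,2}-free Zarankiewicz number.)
z(21, 156; 2, 2) ≤ (1/2)[21 + √(21² + 4·21·156·155)] = (1/2)[21 + √2031561] = 723.1642

Kővári–Sós–Turán: let r_1, ..., r_21 be the row sums and z = Σ r_i the total number of 1s. Each pair of columns can share at most one row with both entries 1 (else a 2×2 all-ones block appears), so Σ_i C(r_i, 2) ≤ C(156, 2) = 12090. By convexity Σ_i C(r_i, 2) ≥ 21·C(z/21, 2) = z(z − 21)/(2·21), giving z² − 21z − 21·156·155 ≤ 0 and hence z ≤ (1/2)[21 + √(441 + 4·507780)] = (1/2)[21 + √2031561] ≈ (1/2)(21 + 1425.3284) = 723.1642.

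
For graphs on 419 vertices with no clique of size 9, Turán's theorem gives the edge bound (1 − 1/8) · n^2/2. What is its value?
Turán density bound = (7/8) · 419^2/2 = 1228927/16 ≈ 76807.9375

Turán's theorem: ex(n, K_{r+1}) is achieved by the complete r-partite Turán graph T(n, r) with parts as balanced as possible, and is at most (1 − 1/r) · n^2/2. For r = 8, n = 419: the density bound is (7/8) · 175561/2 = 1228927/16 ≈ 76807.9375. The integer-valued extremum is e(T(419, 8)) = 76807, which is strictly less than the density bound 1228927/16 since 8 ∤ 419 (the parts of T(419, 8) cannot all be equal).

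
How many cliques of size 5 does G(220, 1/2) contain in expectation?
E[# K_5] = C(220, 5) · (1/2)^C(5, 2) = 4102565544 / 2^10 = 512820693/128 = 4006411.6640625

For each 5-subset S of vertices (there are C(220, 5) = 4102565544 such S), let X_S = 1 if S induces a K_5 (all C(5, 2) = 10 edges present). Then P(X_S = 1) = (1/2)^10 = 1/1024. By linearity of expectation, E[# K_5] = C(220, 5) · (1/2)^10 = 4102565544 / 1024 = 512820693/128 = 4006411.6640625.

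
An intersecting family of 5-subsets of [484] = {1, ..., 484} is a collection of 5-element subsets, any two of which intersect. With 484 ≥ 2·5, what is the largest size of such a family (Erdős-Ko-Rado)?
max |F| = C(483, 4) = 2239593720

Erdős-Ko-Rado (1961): when n ≥ 2k, max |F| = C(n−1, k−1). The bound is attained by the star {A : i ∈ A} for any fixed i ∈ [n]. Here C(484−1, 5−1) = C(483, 4) = 2239593720.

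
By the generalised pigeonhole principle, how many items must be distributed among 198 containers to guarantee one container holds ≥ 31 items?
n = (31 − 1)·198 + 1 = 5941

By the generalised pigeonhole principle, to guarantee some box contains ≥ r objects we need more than (r − 1) · k objects total. Threshold: n = (r − 1) · k + 1. With r = 31 and k = 198: n = 30 · 198 + 1 = 5940 + 1 = 5941. For n = 5940 = 30 · 198, we can put exactly 30 objects in every box, avoiding 31 in any single one — so 5941 is tight.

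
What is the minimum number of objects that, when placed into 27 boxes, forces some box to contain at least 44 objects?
n = (44 − 1)·27 + 1 = 1162

By the generalised pigeonhole principle, to guarantee some box contains ≥ r objects we need more than (r − 1) · k objects total. Threshold: n = (r − 1) · k + 1. With r = 44 and k = 27: n = 43 · 27 + 1 = 1161 + 1 = 1162. For n = 1161 = 43 · 27, we can put exactly 43 objects in every box, avoiding 44 in any single one — so 1162 is tight.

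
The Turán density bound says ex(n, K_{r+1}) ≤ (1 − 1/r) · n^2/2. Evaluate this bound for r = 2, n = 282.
Turán density bound = (1/2) · 282^2/2 = 19881

Turán's theorem: ex(n, K_{r+1}) is achieved by the complete r-partite Turán graph T(n, r) with parts as balanced as possible, and is at most (1 − 1/r) · n^2/2. For r = 2, n = 282: the density bound is (1/2) · 79524/2 = 19881. Since 2 ∣ 282, the Turán graph T(282, 2) has parts of equal size 141, and its edge count e(T(282, 2)) = 19881 attains the density bound exactly.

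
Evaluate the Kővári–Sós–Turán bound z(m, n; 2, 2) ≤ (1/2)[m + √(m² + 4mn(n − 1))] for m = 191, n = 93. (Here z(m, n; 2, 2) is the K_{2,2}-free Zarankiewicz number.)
z(191, 93; 2, 2) ≤ (1/2)[191 + √(191² + 4·191·93·92)] = (1/2)[191 + √6573265] = 1377.419

Kővári–Sós–Turán: let r_1, ..., r_191 be the row sums and z = Σ r_i the total number of 1s. Each pair of columns can share at most one row with both entries 1 (else a 2×2 all-ones block appears), so Σ_i C(r_i, 2) ≤ C(93, 2) = 4278. By convexity Σ_i C(r_i, 2) ≥ 191·C(z/191, 2) = z(z − 191)/(2·191), giving z² − 191z − 191·93·92 ≤ 0 and hence z ≤ (1/2)[191 + √(36481 + 4·1634196)] = (1/2)[191 + √6573265] ≈ (1/2)(191 + 2563.8379) = 1377.419.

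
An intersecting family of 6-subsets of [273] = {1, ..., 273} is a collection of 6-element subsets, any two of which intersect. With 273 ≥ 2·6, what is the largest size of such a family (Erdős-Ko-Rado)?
max |F| = C(272, 5) = 11956602384

Erdős-Ko-Rado (1961): when n ≥ 2k, max |F| = C(n−1, k−1). The bound is attained by the star {A : i ∈ A} for any fixed i ∈ [n]. Here C(273−1, 6−1) = C(272, 5) = 11956602384.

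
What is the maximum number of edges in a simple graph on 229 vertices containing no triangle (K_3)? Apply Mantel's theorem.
ex(229, K_3) = ⌊229^2/4⌋ = 13110

Mantel (1907): a triangle-free graph on n vertices has at most ⌊n^2/4⌋ edges, with equality for the complete bipartite graph K_{⌊n/2⌋, ⌈n/2⌉}. For n = 229: ⌊229^2/4⌋ = ⌊52441/4⌋ = 13110. The extremal graph is K_{114, 115}, which has 114·115 = 13110 edges.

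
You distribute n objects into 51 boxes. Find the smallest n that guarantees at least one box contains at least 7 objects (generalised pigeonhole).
n = (7 − 1)·51 + 1 = 307

By the generalised pigeonhole principle, to guarantee some box contains ≥ r objects we need more than (r − 1) · k objects total. Threshold: n = (r − 1) · k + 1. With r = 7 and k = 51: n = 6 · 51 + 1 = 306 + 1 = 307. For n = 306 = 6 · 51, we can put exactly 6 objects in every box, avoiding 7 in any single one — so 307 is tight.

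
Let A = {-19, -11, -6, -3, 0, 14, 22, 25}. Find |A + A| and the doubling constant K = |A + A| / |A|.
K = |A + A| / |A| = 29/8

Enumerate A + A = {a + b : a, b ∈ A}. With |A| = 8, there are |A|^2 = 64 ordered sum pairs; collecting distinct values, A + A = {-38, -30, -25, -22, -19, -17, -14, -12, -11, -9, -6, -5, -3, 0, 3, 6, 8, 11, 14, 16, 19, 22, 25, 28, 36, 39, 44, 47, 50}, so |A + A| = 29. Thus K = 29/8. For comparison, the minimum possible |A + A| over all 8-element sets is 2·8 − 1 = 15 (so min K = 15/8), attained only by arithmetic progressions.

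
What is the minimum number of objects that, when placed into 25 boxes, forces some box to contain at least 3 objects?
n = (3 − 1)·25 + 1 = 51

By the generalised pigeonhole principle, to guarantee some box contains ≥ r objects we need more than (r − 1) · k objects total. Threshold: n = (r − 1) · k + 1. With r = 3 and k = 25: n = 2 · 25 + 1 = 50 + 1 = 51. For n = 50 = 2 · 25, we can put exactly 2 objects in every box, avoiding 3 in any single one — so 51 is tight.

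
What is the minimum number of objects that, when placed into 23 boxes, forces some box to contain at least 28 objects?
n = (28 − 1)·23 + 1 = 622

By the generalised pigeonhole principle, to guarantee some box contains ≥ r objects we need more than (r − 1) · k objects total. Threshold: n = (r − 1) · k + 1. With r = 28 and k = 23: n = 27 · 23 + 1 = 621 + 1 = 622. For n = 621 = 27 · 23, we can put exactly 27 objects in every box, avoiding 28 in any single one — so 622 is tight.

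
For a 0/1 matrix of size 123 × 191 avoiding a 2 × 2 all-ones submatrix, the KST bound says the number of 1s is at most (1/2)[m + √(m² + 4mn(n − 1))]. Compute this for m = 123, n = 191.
z(123, 191; 2, 2) ≤ (1/2)[123 + √(123² + 4·123·191·190)] = (1/2)[123 + √17869809] = 2175.1348

Kővári–Sós–Turán: let r_1, ..., r_123 be the row sums and z = Σ r_i the total number of 1s. Each pair of columns can share at most one row with both entries 1 (else a 2×2 all-ones block appears), so Σ_i C(r_i, 2) ≤ C(191, 2) = 18145. By convexity Σ_i C(r_i, 2) ≥ 123·C(z/123, 2) = z(z − 123)/(2·123), giving z² − 123z − 123·191·190 ≤ 0 and hence z ≤ (1/2)[123 + √(15129 + 4·4463670)] = (1/2)[123 + √17869809] ≈ (1/2)(123 + 4227.2697) = 2175.1348.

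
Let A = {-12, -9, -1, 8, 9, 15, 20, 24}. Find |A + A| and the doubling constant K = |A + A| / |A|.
K = |A + A| / |A| = 34/8 = 17/4

Enumerate A + A = {a + b : a, b ∈ A}. With |A| = 8, there are |A|^2 = 64 ordered sum pairs; collecting distinct values, A + A = {-24, -21, -18, -13, -10, -4, -3, -2, -1, 0, 3, 6, 7, 8, 11, 12, 14, 15, 16, 17, 18, 19, 23, 24, 28, 29, 30, 32, 33, 35, 39, 40, 44, 48}, so |A + A| = 34. Thus K = 34/8 = 17/4. For comparison, the minimum possible |A + A| over all 8-element sets is 2·8 − 1 = 15 (so min K = 15/8), attained only by arithmetic progressions.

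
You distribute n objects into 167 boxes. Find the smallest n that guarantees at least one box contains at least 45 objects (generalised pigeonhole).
n = (45 − 1)·167 + 1 = 7349

By the generalised pigeonhole principle, to guarantee some box contains ≥ r objects we need more than (r − 1) · k objects total. Threshold: n = (r − 1) · k + 1. With r = 45 and k = 167: n = 44 · 167 + 1 = 7348 + 1 = 7349. For n = 7348 = 44 · 167, we can put exactly 44 objects in every box, avoiding 45 in any single one — so 7349 is tight.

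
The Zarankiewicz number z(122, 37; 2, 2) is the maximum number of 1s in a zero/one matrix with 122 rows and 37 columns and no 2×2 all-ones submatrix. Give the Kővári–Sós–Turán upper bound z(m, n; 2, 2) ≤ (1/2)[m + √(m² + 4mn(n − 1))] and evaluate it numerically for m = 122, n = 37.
z(122, 37; 2, 2) ≤ (1/2)[122 + √(122² + 4·122·37·36)] = (1/2)[122 + √664900] = 468.707

Kővári–Sós–Turán: let r_1, ..., r_122 be the row sums and z = Σ r_i the total number of 1s. Each pair of columns can share at most one row with both entries 1 (else a 2×2 all-ones block appears), so Σ_i C(r_i, 2) ≤ C(37, 2) = 666. By convexity Σ_i C(r_i, 2) ≥ 122·C(z/122, 2) = z(z − 122)/(2·122), giving z² − 122z − 122·37·36 ≤ 0 and hence z ≤ (1/2)[122 + √(14884 + 4·162504)] = (1/2)[122 + √664900] ≈ (1/2)(122 + 815.414) = 468.707.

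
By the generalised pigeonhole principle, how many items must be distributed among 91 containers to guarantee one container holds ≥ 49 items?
n = (49 − 1)·91 + 1 = 4369

By the generalised pigeonhole principle, to guarantee some box contains ≥ r objects we need more than (r − 1) · k objects total. Threshold: n = (r − 1) · k + 1. With r = 49 and k = 91: n = 48 · 91 + 1 = 4368 + 1 = 4369. For n = 4368 = 48 · 91, we can put exactly 48 objects in every box, avoiding 49 in any single one — so 4369 is tight.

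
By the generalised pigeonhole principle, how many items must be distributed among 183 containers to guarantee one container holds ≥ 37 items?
n = (37 − 1)·183 + 1 = 6589

By the generalised pigeonhole principle, to guarantee some box contains ≥ r objects we need more than (r − 1) · k objects total. Threshold: n = (r − 1) · k + 1. With r = 37 and k = 183: n = 36 · 183 + 1 = 6588 + 1 = 6589. For n = 6588 = 36 · 183, we can put exactly 36 objects in every box, avoiding 37 in any single one — so 6589 is tight.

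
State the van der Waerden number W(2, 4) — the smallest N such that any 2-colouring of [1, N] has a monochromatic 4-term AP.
W(2, 4) = 35

This is a classical value, W(2, 4) = 35, established by combining an explicit 2-colouring of {1, ..., 34} with no monochromatic 4-AP (giving the lower bound W(2, 4) > 34) and a finite case analysis / exhaustive computer search showing every 2-colouring of {1, ..., 35} has such an AP.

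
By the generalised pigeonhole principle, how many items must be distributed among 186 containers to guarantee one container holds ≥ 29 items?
n = (29 − 1)·186 + 1 = 5209

By the generalised pigeonhole principle, to guarantee some box contains ≥ r objects we need more than (r − 1) · k objects total. Threshold: n = (r − 1) · k + 1. With r = 29 and k = 186: n = 28 · 186 + 1 = 5208 + 1 = 5209. For n = 5208 = 28 · 186, we can put exactly 28 objects in every box, avoiding 29 in any single one — so 5209 is tight.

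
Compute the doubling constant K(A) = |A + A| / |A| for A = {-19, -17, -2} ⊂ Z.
K = |A + A| / |A| = 6/3 = 2

Enumerate A + A = {a + b : a, b ∈ A}. With |A| = 3, there are |A|^2 = 9 ordered sum pairs; collecting distinct values, A + A = {-38, -36, -34, -21, -19, -4}, so |A + A| = 6. Thus K = 6/3 = 2. For comparison, the minimum possible |A + A| over all 3-element sets is 2·3 − 1 = 5 (so min K = 5/3), attained only by arithmetic progressions.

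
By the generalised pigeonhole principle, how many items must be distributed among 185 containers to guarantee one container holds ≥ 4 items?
n = (4 − 1)·185 + 1 = 556

By the generalised pigeonhole principle, to guarantee some box contains ≥ r objects we need more than (r − 1) · k objects total. Threshold: n = (r − 1) · k + 1. With r = 4 and k = 185: n = 3 · 185 + 1 = 555 + 1 = 556. For n = 555 = 3 · 185, we can put exactly 3 objects in every box, avoiding 4 in any single one — so 556 is tight.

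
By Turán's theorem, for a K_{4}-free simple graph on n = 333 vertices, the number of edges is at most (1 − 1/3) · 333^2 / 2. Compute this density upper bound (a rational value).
Turán density bound = (2/3) · 333^2/2 = 36963

Turán's theorem: ex(n, K_{r+1}) is achieved by the complete r-partite Turán graph T(n, r) with parts as balanced as possible, and is at most (1 − 1/r) · n^2/2. For r = 3, n = 333: the density bound is (2/3) · 110889/2 = 36963. Since 3 ∣ 333, the Turán graph T(333, 3) has parts of equal size 111, and its edge count e(T(333, 3)) = 36963 attains the density bound exactly.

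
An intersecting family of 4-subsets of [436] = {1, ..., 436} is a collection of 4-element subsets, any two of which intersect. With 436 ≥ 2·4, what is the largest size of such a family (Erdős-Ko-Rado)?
max |F| = C(435, 3) = 13624345

Erdős-Ko-Rado (1961): when n ≥ 2k, max |F| = C(n−1, k−1). The bound is attained by the star {A : i ∈ A} for any fixed i ∈ [n]. Here C(436−1, 4−1) = C(435, 3) = 13624345.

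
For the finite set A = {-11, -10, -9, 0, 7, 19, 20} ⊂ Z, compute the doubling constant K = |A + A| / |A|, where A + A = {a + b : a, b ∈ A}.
K = |A + A| / |A| = 25/7

Enumerate A + A = {a + b : a, b ∈ A}. With |A| = 7, there are |A|^2 = 49 ordered sum pairs; collecting distinct values, A + A = {-22, -21, -20, -19, -18, -11, -10, -9, -4, -3, -2, 0, 7, 8, 9, 10, 11, 14, 19, 20, 26, 27, 38, 39, 40}, so |A + A| = 25. Thus K = 25/7. For comparison, the minimum possible |A + A| over all 7-element sets is 2·7 − 1 = 13 (so min K = 13/7), attained only by arithmetic progressions.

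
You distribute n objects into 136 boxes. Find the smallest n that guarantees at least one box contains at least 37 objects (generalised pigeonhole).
n = (37 − 1)·136 + 1 = 4897

By the generalised pigeonhole principle, to guarantee some box contains ≥ r objects we need more than (r − 1) · k objects total. Threshold: n = (r − 1) · k + 1. With r = 37 and k = 136: n = 36 · 136 + 1 = 4896 + 1 = 4897. For n = 4896 = 36 · 136, we can put exactly 36 objects in every box, avoiding 37 in any single one — so 4897 is tight.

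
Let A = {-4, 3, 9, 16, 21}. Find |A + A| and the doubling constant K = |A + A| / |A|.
K = |A + A| / |A| = 14/5

Enumerate A + A = {a + b : a, b ∈ A}. With |A| = 5, there are |A|^2 = 25 ordered sum pairs; collecting distinct values, A + A = {-8, -1, 5, 6, 12, 17, 18, 19, 24, 25, 30, 32, 37, 42}, so |A + A| = 14. Thus K = 14/5. For comparison, the minimum possible |A + A| over all 5-element sets is 2·5 − 1 = 9 (so min K = 9/5), attained only by arithmetic progressions.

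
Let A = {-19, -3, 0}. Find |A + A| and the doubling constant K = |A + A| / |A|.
K = |A + A| / |A| = 6/3 = 2

Enumerate A + A = {a + b : a, b ∈ A}. With |A| = 3, there are |A|^2 = 9 ordered sum pairs; collecting distinct values, A + A = {-38, -22, -19, -6, -3, 0}, so |A + A| = 6. Thus K = 6/3 = 2. For comparison, the minimum possible |A + A| over all 3-element sets is 2·3 − 1 = 5 (so min K = 5/3), attained only by arithmetic progressions.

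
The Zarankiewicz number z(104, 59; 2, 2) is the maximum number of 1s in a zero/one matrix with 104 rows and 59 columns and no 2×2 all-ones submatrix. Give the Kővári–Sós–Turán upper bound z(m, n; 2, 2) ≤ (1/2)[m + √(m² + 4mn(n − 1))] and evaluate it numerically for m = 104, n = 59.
z(104, 59; 2, 2) ≤ (1/2)[104 + √(104² + 4·104·59·58)] = (1/2)[104 + √1434368] = 650.8255

Kővári–Sós–Turán: let r_1, ..., r_104 be the row sums and z = Σ r_i the total number of 1s. Each pair of columns can share at most one row with both entries 1 (else a 2×2 all-ones block appears), so Σ_i C(r_i, 2) ≤ C(59, 2) = 1711. By convexity Σ_i C(r_i, 2) ≥ 104·C(z/104, 2) = z(z − 104)/(2·104), giving z² − 104z − 104·59·58 ≤ 0 and hence z ≤ (1/2)[104 + √(10816 + 4·355888)] = (1/2)[104 + √1434368] ≈ (1/2)(104 + 1197.651) = 650.8255.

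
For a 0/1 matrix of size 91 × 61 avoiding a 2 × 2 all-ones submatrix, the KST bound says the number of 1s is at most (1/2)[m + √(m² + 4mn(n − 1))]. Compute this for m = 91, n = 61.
z(91, 61; 2, 2) ≤ (1/2)[91 + √(91² + 4·91·61·60)] = (1/2)[91 + √1340521] = 624.4044

Kővári–Sós–Turán: let r_1, ..., r_91 be the row sums and z = Σ r_i the total number of 1s. Each pair of columns can share at most one row with both entries 1 (else a 2×2 all-ones block appears), so Σ_i C(r_i, 2) ≤ C(61, 2) = 1830. By convexity Σ_i C(r_i, 2) ≥ 91·C(z/91, 2) = z(z − 91)/(2·91), giving z² − 91z − 91·61·60 ≤ 0 and hence z ≤ (1/2)[91 + √(8281 + 4·333060)] = (1/2)[91 + √1340521] ≈ (1/2)(91 + 1157.8087) = 624.4044.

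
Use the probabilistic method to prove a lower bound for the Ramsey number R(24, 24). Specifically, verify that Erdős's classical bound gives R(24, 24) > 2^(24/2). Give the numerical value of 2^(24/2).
2^(24/2) = 4096; so R(24, 24) > 4096

Colour each edge of K_n uniformly at random with red/blue. The expected number of monochromatic K_24 is C(n, 24) · 2 · 2^(−C(24,2)). If C(n, 24) · 2^(1 − C(24,2)) < 1, then with positive probability no monochromatic K_24 exists, so R(24, 24) > n. The standard estimate C(n, 24) ≤ n^24/24! shows this inequality holds whenever n ≤ 2^(24/2) (since 24! · 2^(C(24,2) − 1) > 2^(24^2/2) ≥ n^24). Hence R(24, 24) > 2^(24/2) = 4096.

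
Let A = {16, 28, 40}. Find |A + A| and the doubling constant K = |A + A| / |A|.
K = |A + A| / |A| = 5/3

Enumerate A + A = {a + b : a, b ∈ A}. With |A| = 3, there are |A|^2 = 9 ordered sum pairs; collecting distinct values, A + A = {32, 44, 56, 68, 80}, so |A + A| = 5. Thus K = 5/3. Here |A + A| = 2|A| − 1 = 5, the minimum possible — so K = 5/3 is minimal, which holds iff A is an arithmetic progression.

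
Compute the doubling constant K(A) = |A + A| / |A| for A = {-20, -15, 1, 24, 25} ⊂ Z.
K = |A + A| / |A| = 15/5 = 3

Enumerate A + A = {a + b : a, b ∈ A}. With |A| = 5, there are |A|^2 = 25 ordered sum pairs; collecting distinct values, A + A = {-40, -35, -30, -19, -14, 2, 4, 5, 9, 10, 25, 26, 48, 49, 50}, so |A + A| = 15. Thus K = 15/5 = 3. For comparison, the minimum possible |A + A| over all 5-element sets is 2·5 − 1 = 9 (so min K = 9/5), attained only by arithmetic progressions.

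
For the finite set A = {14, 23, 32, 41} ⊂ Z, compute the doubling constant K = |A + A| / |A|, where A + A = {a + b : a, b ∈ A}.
K = |A + A| / |A| = 7/4

Enumerate A + A = {a + b : a, b ∈ A}. With |A| = 4, there are |A|^2 = 16 ordered sum pairs; collecting distinct values, A + A = {28, 37, 46, 55, 64, 73, 82}, so |A + A| = 7. Thus K = 7/4. Here |A + A| = 2|A| − 1 = 7, the minimum possible — so K = 7/4 is minimal, which holds iff A is an arithmetic progression.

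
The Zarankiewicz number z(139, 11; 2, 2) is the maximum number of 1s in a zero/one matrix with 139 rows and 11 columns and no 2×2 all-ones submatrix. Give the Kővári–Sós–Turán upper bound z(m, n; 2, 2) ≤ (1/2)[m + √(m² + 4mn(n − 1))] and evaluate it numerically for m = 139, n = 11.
z(139, 11; 2, 2) ≤ (1/2)[139 + √(139² + 4·139·11·10)] = (1/2)[139 + √80481] = 211.3459

Kővári–Sós–Turán: let r_1, ..., r_139 be the row sums and z = Σ r_i the total number of 1s. Each pair of columns can share at most one row with both entries 1 (else a 2×2 all-ones block appears), so Σ_i C(r_i, 2) ≤ C(11, 2) = 55. By convexity Σ_i C(r_i, 2) ≥ 139·C(z/139, 2) = z(z − 139)/(2·139), giving z² − 139z − 139·11·10 ≤ 0 and hence z ≤ (1/2)[139 + √(19321 + 4·15290)] = (1/2)[139 + √80481] ≈ (1/2)(139 + 283.6917) = 211.3459.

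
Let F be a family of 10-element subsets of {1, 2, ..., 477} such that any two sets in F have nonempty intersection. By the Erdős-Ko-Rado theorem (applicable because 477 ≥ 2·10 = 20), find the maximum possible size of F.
max |F| = C(476, 9) = 3203734155741819700

Erdős-Ko-Rado (1961): when n ≥ 2k, max |F| = C(n−1, k−1). The bound is attained by the star {A : i ∈ A} for any fixed i ∈ [n]. Here C(477−1, 10−1) = C(476, 9) = 3203734155741819700.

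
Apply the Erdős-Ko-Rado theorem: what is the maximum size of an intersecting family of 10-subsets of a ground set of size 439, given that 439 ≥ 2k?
max |F| = C(438, 9) = 1505134668718619940

The Erdős-Ko-Rado theorem states: for n ≥ 2k, an intersecting family of k-subsets of an n-element set has size at most C(n − 1, k − 1), with equality for 'star' families {A ⊆ [n] : |A| = k, i ∈ A} (fix an element i). For n = 439, k = 10: C(438, 9) = 1505134668718619940.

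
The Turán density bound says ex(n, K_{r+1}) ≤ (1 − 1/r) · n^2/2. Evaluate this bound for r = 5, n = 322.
Turán density bound = (4/5) · 322^2/2 = 207368/5 ≈ 41473.6

Turán's theorem: ex(n, K_{r+1}) is achieved by the complete r-partite Turán graph T(n, r) with parts as balanced as possible, and is at most (1 − 1/r) · n^2/2. For r = 5, n = 322: the density bound is (4/5) · 103684/2 = 207368/5 ≈ 41473.6. The integer-valued extremum is e(T(322, 5)) = 41473, which is strictly less than the density bound 207368/5 since 5 ∤ 322 (the parts of T(322, 5) cannot all be equal).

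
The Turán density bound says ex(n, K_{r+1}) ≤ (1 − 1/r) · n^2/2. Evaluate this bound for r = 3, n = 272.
Turán density bound = (2/3) · 272^2/2 = 73984/3 ≈ 24661.3333

Turán's theorem: ex(n, K_{r+1}) is achieved by the complete r-partite Turán graph T(n, r) with parts as balanced as possible, and is at most (1 − 1/r) · n^2/2. For r = 3, n = 272: the density bound is (2/3) · 73984/2 = 73984/3 ≈ 24661.3333. The integer-valued extremum is e(T(272, 3)) = 24661, which is strictly less than the density bound 73984/3 since 3 ∤ 272 (the parts of T(272, 3) cannot all be equal).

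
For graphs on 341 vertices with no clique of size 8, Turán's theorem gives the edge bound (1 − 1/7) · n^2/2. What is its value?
Turán density bound = (6/7) · 341^2/2 = 348843/7 ≈ 49834.7143

Turán's theorem: ex(n, K_{r+1}) is achieved by the complete r-partite Turán graph T(n, r) with parts as balanced as possible, and is at most (1 − 1/r) · n^2/2. For r = 7, n = 341: the density bound is (6/7) · 116281/2 = 348843/7 ≈ 49834.7143. The integer-valued extremum is e(T(341, 7)) = 49834, which is strictly less than the density bound 348843/7 since 7 ∤ 341 (the parts of T(341, 7) cannot all be equal).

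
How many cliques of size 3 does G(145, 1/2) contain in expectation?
E[# K_3] = C(145, 3) · (1/2)^C(3, 2) = 497640 / 2^3 = 62205

For each 3-subset S of vertices (there are C(145, 3) = 497640 such S), let X_S = 1 if S induces a K_3 (all C(3, 2) = 3 edges present). Then P(X_S = 1) = (1/2)^3 = 1/8. By linearity of expectation, E[# K_3] = C(145, 3) · (1/2)^3 = 497640 / 8 = 62205.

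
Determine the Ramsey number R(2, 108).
R(2, 108) = 108

R(2, k) = k for all k ≥ 2: in a 2-colouring of K_k, either some edge is red (a red K_2) or all edges are blue (a blue K_k). And K_{107} coloured all-blue has no blue K_108, so R(2, 108) > 107. Hence R(2, 108) = 108.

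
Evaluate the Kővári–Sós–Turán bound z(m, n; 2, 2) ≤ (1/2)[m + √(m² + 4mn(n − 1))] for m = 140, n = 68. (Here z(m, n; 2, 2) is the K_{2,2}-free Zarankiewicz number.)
z(140, 68; 2, 2) ≤ (1/2)[140 + √(140² + 4·140·68·67)] = (1/2)[140 + √2570960] = 871.7107

Kővári–Sós–Turán: let r_1, ..., r_140 be the row sums and z = Σ r_i the total number of 1s. Each pair of columns can share at most one row with both entries 1 (else a 2×2 all-ones block appears), so Σ_i C(r_i, 2) ≤ C(68, 2) = 2278. By convexity Σ_i C(r_i, 2) ≥ 140·C(z/140, 2) = z(z − 140)/(2·140), giving z² − 140z − 140·68·67 ≤ 0 and hence z ≤ (1/2)[140 + √(19600 + 4·637840)] = (1/2)[140 + √2570960] ≈ (1/2)(140 + 1603.4213) = 871.7107.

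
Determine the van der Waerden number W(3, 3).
W(3, 3) = 27

W(3, 3) = 27. The lower bound W(3, 3) > 26 comes from an explicit good 3-colouring of [1, 26]; the upper bound W(3, 3) ≤ 27 was verified by exhaustive search over 3-colourings of [1, 27].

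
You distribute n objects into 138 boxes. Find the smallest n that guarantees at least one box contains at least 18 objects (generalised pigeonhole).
n = (18 − 1)·138 + 1 = 2347

By the generalised pigeonhole principle, to guarantee some box contains ≥ r objects we need more than (r − 1) · k objects total. Threshold: n = (r − 1) · k + 1. With r = 18 and k = 138: n = 17 · 138 + 1 = 2346 + 1 = 2347. For n = 2346 = 17 · 138, we can put exactly 17 objects in every box, avoiding 18 in any single one — so 2347 is tight.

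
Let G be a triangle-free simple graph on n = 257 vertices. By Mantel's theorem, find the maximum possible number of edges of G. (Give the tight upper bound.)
ex(257, K_3) = ⌊257^2/4⌋ = 16512

Mantel (1907): a triangle-free graph on n vertices has at most ⌊n^2/4⌋ edges, with equality for the complete bipartite graph K_{⌊n/2⌋, ⌈n/2⌉}. For n = 257: ⌊257^2/4⌋ = ⌊66049/4⌋ = 16512. The extremal graph is K_{128, 129}, which has 128·129 = 16512 edges.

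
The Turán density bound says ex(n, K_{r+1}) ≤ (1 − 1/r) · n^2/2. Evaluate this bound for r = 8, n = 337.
Turán density bound = (7/8) · 337^2/2 = 794983/16 ≈ 49686.4375

Turán's theorem: ex(n, K_{r+1}) is achieved by the complete r-partite Turán graph T(n, r) with parts as balanced as possible, and is at most (1 − 1/r) · n^2/2. For r = 8, n = 337: the density bound is (7/8) · 113569/2 = 794983/16 ≈ 49686.4375. The integer-valued extremum is e(T(337, 8)) = 49686, which is strictly less than the density bound 794983/16 since 8 ∤ 337 (the parts of T(337, 8) cannot all be equal).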